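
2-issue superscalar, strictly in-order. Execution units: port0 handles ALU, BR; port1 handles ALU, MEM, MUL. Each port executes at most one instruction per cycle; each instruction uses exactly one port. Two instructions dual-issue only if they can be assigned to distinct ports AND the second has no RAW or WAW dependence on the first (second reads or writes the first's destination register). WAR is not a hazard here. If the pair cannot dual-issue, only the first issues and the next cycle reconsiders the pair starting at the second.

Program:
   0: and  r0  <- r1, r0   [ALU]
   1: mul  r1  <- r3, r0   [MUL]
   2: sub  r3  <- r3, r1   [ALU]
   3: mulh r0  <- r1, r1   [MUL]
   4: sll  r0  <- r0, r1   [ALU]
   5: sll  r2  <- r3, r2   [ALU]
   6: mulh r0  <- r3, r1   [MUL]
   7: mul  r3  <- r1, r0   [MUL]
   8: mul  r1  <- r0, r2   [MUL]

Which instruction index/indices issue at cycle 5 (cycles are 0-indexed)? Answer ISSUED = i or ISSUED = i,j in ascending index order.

ISSUED = 7

c0: i0 and.ALU  RAW r0
c1: i1 mul.MUL  RAW r1
c2: i2,i3 sub.ALU mulh.MUL  pair
c3: i4,i5 sll.ALU sll.ALU  pair
c4: i6 mulh.MUL  no-port MUL/MUL
c5: i7 mul.MUL  no-port MUL/MUL
c6: i8 mul.MUL  tail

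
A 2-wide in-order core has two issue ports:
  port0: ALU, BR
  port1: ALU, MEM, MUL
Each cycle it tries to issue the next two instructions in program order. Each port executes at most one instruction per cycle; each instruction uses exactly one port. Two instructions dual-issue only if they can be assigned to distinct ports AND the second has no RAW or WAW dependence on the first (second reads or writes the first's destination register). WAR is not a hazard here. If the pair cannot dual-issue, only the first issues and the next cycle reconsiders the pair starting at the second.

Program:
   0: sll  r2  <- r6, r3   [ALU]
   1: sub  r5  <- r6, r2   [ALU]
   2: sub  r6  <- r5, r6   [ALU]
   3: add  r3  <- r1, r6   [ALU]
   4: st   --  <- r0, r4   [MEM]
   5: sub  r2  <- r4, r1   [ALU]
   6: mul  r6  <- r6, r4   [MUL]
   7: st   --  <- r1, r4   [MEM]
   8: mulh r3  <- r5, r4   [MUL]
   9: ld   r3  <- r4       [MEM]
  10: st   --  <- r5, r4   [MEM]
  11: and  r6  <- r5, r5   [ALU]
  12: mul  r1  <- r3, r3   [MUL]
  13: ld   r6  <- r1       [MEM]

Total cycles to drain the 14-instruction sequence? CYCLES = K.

#0 head=0: sll i0 RAW r2
#1 head=1: sub i1 RAW r5
#2 head=2: sub i2 RAW r6
#3 head=3: add+st i3&i4 pair
#4 head=5: sub+mul i5&i6 pair
#5 head=7: st i7 no-port MEM/MUL
#6 head=8: mulh i8 no-port MUL/MEM
#7 head=9: ld i9 no-port MEM/MEM
#8 head=10: st+and i10&i11 pair
#9 head=12: mul i12 no-port MUL/MEM
#10 head=13: ld i13 tail

CYCLES = 11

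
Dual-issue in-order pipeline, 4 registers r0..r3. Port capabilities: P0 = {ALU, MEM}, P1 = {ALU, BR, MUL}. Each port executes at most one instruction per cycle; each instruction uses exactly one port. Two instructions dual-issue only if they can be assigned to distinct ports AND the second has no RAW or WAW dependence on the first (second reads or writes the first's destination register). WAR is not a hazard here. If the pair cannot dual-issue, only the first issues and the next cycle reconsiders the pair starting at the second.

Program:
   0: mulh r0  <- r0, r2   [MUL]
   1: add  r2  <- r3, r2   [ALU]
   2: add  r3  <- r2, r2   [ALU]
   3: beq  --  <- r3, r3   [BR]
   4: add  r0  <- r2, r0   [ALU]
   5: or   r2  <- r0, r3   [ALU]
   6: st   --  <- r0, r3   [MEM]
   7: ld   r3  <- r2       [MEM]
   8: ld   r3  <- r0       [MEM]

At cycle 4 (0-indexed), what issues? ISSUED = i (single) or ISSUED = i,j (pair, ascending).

ISSUED = 7

#0 head=0: mulh+add i0,i1 pair
#1 head=2: add i2 RAW r3
#2 head=3: beq+add i3,i4 pair
#3 head=5: or+st i5,i6 pair
#4 head=7: ld i7 no-port MEM/MEM
#5 head=8: ld i8 tail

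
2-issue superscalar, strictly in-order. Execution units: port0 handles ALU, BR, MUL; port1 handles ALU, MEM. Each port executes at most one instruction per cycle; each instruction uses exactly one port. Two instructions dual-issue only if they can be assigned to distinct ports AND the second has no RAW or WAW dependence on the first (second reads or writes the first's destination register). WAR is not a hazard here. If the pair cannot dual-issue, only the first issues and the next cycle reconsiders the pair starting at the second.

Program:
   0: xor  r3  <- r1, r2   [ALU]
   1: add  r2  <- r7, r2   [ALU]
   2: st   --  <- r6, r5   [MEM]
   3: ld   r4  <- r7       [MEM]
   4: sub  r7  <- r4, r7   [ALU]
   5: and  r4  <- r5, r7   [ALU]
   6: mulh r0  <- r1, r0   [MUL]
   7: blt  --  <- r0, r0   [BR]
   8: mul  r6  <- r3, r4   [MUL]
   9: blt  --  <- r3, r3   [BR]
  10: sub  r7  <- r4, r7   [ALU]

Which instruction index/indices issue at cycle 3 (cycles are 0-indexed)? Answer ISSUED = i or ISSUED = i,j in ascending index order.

c0: i0&i1 xor.ALU/add.ALU  dual
c1: i2 st.MEM  no-port MEM/MEM
c2: i3 ld.MEM  RAW r4
c3: i4 sub.ALU  RAW r7
c4: i5&i6 and.ALU/mulh.MUL  dual
c5: i7 blt.BR  no-port BR/MUL
c6: i8 mul.MUL  no-port MUL/BR
c7: i9&i10 blt.BR/sub.ALU  dual

ISSUED = 4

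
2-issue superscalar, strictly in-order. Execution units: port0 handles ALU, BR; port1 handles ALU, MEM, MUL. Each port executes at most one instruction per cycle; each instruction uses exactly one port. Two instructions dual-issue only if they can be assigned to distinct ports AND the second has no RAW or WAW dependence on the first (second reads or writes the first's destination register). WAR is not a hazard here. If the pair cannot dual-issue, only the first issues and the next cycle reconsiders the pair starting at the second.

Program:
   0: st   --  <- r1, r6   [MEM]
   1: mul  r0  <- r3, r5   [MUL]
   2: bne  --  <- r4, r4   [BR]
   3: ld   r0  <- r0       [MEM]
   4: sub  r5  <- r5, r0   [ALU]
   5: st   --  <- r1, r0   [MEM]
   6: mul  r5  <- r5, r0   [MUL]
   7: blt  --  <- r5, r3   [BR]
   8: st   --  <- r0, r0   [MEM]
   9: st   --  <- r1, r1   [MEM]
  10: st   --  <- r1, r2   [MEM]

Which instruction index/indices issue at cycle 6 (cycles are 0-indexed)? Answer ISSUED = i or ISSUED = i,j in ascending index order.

0. st.MEM @i0  | no-port MEM/MUL
1. mul.MUL/bne.BR @i1,i2  | 2-wide
2. ld.MEM @i3  | RAW r0
3. sub.ALU/st.MEM @i4,i5  | 2-wide
4. mul.MUL @i6  | RAW r5
5. blt.BR/st.MEM @i7,i8  | 2-wide
6. st.MEM @i9  | no-port MEM/MEM
7. st.MEM @i10  | tail

ISSUED = 9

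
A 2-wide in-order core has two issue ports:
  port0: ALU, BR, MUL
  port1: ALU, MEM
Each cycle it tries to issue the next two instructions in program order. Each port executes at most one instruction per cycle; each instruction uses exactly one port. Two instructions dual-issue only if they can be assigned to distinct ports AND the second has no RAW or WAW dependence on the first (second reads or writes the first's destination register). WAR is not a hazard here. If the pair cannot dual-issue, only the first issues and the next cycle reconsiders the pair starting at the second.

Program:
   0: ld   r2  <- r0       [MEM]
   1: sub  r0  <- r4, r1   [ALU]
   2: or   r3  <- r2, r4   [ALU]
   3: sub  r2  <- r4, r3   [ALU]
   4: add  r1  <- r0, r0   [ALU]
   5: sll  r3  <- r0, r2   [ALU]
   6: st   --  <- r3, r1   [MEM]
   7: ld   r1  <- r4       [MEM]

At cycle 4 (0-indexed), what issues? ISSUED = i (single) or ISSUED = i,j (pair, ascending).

ISSUED = 6

t=0 i0/i1:ld;sub ; 2-wide
t=1 i2:or ; RAW r3
t=2 i3/i4:sub;add ; 2-wide
t=3 i5:sll ; RAW r3
t=4 i6:st ; no-port MEM/MEM
t=5 i7:ld ; tail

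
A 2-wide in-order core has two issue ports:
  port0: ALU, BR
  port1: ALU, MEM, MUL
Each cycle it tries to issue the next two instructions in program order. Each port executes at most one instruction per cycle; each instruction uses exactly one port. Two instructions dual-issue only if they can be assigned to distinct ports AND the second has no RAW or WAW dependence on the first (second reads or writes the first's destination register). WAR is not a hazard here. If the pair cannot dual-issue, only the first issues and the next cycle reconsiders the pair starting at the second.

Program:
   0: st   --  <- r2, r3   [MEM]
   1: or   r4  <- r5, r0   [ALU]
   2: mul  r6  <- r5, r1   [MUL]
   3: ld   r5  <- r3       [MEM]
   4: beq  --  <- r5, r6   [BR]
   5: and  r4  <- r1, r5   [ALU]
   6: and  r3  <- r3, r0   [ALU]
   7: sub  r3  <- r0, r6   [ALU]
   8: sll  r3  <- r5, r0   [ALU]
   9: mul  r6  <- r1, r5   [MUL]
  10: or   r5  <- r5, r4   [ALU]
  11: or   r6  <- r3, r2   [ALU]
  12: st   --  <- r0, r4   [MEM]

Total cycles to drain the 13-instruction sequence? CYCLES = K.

CYCLES = 9

[0] i0&i1  st;or  -- dual
[1] i2  mul  -- no-port MUL/MEM
[2] i3  ld  -- RAW r5
[3] i4&i5  beq;and  -- dual
[4] i6  and  -- WAW r3
[5] i7  sub  -- WAW r3
[6] i8&i9  sll;mul  -- dual
[7] i10&i11  or;or  -- dual
[8] i12  st  -- tail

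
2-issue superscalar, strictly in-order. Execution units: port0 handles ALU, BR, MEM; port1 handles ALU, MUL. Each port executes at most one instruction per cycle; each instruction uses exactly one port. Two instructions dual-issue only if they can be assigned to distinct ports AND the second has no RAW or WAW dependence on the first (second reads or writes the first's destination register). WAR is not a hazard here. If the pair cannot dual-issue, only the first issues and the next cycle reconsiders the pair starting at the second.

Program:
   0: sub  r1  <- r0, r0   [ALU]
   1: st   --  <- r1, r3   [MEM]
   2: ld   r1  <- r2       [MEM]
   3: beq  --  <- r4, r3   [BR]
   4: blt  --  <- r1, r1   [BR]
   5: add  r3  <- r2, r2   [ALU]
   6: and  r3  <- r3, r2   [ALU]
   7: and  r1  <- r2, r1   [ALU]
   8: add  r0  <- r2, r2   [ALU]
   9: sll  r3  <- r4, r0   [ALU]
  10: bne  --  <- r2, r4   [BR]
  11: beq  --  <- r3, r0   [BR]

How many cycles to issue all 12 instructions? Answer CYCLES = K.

CYCLES = 9

0. sub.ALU @i0  | RAW r1
1. st.MEM @i1  | no-port MEM/MEM
2. ld.MEM @i2  | no-port MEM/BR
3. beq.BR @i3  | no-port BR/BR
4. blt.BR/add.ALU @i4&i5  | 2-wide
5. and.ALU/and.ALU @i6&i7  | 2-wide
6. add.ALU @i8  | RAW r0
7. sll.ALU/bne.BR @i9&i10  | 2-wide
8. beq.BR @i11  | tail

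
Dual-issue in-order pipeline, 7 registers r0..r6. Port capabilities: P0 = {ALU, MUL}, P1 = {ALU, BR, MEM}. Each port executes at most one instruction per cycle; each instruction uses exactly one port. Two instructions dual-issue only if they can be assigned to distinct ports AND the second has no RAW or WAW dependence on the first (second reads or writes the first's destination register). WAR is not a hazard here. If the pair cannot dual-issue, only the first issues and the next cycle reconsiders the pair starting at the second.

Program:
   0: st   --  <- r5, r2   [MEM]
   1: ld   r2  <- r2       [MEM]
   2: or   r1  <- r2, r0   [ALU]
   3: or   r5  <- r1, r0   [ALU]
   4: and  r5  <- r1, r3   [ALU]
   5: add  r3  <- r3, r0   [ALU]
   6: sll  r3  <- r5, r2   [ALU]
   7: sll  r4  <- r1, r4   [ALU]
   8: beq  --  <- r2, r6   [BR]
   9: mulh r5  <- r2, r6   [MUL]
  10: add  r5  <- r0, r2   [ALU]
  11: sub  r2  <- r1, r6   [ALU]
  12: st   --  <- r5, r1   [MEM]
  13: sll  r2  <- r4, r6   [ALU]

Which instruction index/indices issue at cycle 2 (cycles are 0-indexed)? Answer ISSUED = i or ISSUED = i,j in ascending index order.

ISSUED = 2

0. st @i0  | no-port MEM/MEM
1. ld @i1  | RAW r2
2. or @i2  | RAW r1
3. or @i3  | WAW r5
4. and/add @i4+i5  | dual
5. sll/sll @i6+i7  | dual
6. beq/mulh @i8+i9  | dual
7. add/sub @i10+i11  | dual
8. st/sll @i12+i13  | dual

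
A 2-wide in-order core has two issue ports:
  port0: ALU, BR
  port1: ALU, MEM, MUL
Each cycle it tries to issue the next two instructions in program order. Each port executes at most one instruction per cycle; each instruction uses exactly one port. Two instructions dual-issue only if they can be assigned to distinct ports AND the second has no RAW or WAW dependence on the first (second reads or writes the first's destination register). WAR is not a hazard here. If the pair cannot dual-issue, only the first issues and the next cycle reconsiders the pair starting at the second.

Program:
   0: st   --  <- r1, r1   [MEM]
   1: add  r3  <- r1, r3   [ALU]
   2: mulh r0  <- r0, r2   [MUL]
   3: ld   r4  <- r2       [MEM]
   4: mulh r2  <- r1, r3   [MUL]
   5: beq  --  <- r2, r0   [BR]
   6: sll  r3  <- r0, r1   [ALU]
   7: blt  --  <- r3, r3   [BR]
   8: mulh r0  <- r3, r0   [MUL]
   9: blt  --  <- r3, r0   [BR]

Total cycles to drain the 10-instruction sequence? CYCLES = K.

0. st/add @i0,i1  | dual
1. mulh @i2  | no-port MUL/MEM
2. ld @i3  | no-port MEM/MUL
3. mulh @i4  | RAW r2
4. beq/sll @i5,i6  | dual
5. blt/mulh @i7,i8  | dual
6. blt @i9  | tail

CYCLES = 7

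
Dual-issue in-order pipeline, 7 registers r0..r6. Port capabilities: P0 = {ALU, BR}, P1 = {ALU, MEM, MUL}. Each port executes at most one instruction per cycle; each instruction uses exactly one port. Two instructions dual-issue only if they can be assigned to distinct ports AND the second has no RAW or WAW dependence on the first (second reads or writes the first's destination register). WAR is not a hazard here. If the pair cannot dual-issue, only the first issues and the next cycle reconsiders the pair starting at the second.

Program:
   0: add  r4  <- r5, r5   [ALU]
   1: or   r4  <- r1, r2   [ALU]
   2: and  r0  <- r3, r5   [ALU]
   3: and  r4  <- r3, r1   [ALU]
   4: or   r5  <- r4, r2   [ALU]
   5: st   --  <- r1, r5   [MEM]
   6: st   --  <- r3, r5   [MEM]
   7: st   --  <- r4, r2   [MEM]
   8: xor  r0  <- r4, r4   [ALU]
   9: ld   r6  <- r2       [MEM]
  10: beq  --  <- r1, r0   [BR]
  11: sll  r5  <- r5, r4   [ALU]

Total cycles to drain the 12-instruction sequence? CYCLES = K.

CYCLES = 9

0. add @i0  | WAW r4
1. or/and @i1+i2  | 2-wide
2. and @i3  | RAW r4
3. or @i4  | RAW r5
4. st @i5  | no-port MEM/MEM
5. st @i6  | no-port MEM/MEM
6. st/xor @i7+i8  | 2-wide
7. ld/beq @i9+i10  | 2-wide
8. sll @i11  | tail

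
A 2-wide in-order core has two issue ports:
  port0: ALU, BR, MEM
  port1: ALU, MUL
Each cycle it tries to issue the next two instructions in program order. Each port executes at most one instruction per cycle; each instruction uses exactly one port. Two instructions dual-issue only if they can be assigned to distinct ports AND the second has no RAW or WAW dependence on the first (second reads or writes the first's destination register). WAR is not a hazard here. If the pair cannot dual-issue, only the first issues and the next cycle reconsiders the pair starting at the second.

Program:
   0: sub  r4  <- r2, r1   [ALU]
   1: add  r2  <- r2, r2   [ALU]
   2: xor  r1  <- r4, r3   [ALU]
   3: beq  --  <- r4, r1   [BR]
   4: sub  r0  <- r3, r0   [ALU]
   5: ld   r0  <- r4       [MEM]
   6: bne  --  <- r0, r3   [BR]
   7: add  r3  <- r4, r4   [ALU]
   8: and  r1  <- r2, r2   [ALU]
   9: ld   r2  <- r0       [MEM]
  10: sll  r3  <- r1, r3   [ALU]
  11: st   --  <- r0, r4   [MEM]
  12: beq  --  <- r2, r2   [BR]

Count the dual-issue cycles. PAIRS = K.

  cy0 -> i0/i1 (sub.ALU;add.ALU) dual
  cy1 -> i2 (xor.ALU) RAW r1
  cy2 -> i3/i4 (beq.BR;sub.ALU) dual
  cy3 -> i5 (ld.MEM) no-port MEM/BR
  cy4 -> i6/i7 (bne.BR;add.ALU) dual
  cy5 -> i8/i9 (and.ALU;ld.MEM) dual
  cy6 -> i10/i11 (sll.ALU;st.MEM) dual
  cy7 -> i12 (beq.BR) tail

PAIRS = 5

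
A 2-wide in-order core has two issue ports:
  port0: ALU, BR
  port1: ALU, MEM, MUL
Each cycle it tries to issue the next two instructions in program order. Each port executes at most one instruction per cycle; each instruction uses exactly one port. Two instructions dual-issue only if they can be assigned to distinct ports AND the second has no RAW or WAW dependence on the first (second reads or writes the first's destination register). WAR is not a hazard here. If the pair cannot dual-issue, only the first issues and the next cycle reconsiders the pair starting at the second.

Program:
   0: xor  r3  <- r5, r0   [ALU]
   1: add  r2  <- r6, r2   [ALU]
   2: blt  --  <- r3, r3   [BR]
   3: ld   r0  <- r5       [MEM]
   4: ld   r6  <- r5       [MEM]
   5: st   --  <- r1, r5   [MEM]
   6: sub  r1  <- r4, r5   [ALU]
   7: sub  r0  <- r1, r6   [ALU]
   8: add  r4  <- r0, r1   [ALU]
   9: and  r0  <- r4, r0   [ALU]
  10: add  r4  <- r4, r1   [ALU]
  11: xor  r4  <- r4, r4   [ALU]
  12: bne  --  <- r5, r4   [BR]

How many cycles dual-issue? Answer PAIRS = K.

PAIRS = 4

[0] i0&i1  xor.ALU add.ALU  -- pair
[1] i2&i3  blt.BR ld.MEM  -- pair
[2] i4  ld.MEM  -- no-port MEM/MEM
[3] i5&i6  st.MEM sub.ALU  -- pair
[4] i7  sub.ALU  -- RAW r0
[5] i8  add.ALU  -- RAW r4
[6] i9&i10  and.ALU add.ALU  -- pair
[7] i11  xor.ALU  -- RAW r4
[8] i12  bne.BR  -- tail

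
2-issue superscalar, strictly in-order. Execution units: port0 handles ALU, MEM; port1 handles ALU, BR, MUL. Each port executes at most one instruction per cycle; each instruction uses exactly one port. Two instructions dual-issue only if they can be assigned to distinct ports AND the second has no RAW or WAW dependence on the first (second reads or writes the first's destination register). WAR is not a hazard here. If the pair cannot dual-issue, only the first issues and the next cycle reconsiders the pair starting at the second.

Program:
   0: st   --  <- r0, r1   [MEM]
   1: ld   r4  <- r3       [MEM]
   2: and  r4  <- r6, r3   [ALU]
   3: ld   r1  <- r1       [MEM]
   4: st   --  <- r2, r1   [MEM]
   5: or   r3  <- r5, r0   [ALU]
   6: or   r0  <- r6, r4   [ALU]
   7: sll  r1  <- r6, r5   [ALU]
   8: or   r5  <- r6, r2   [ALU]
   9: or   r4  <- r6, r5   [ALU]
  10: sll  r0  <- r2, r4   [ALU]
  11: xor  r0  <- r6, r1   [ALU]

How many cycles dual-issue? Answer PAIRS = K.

0. st.MEM @i0  | no-port MEM/MEM
1. ld.MEM @i1  | WAW r4
2. and.ALU/ld.MEM @i2+i3  | pair
3. st.MEM/or.ALU @i4+i5  | pair
4. or.ALU/sll.ALU @i6+i7  | pair
5. or.ALU @i8  | RAW r5
6. or.ALU @i9  | RAW r4
7. sll.ALU @i10  | WAW r0
8. xor.ALU @i11  | tail

PAIRS = 3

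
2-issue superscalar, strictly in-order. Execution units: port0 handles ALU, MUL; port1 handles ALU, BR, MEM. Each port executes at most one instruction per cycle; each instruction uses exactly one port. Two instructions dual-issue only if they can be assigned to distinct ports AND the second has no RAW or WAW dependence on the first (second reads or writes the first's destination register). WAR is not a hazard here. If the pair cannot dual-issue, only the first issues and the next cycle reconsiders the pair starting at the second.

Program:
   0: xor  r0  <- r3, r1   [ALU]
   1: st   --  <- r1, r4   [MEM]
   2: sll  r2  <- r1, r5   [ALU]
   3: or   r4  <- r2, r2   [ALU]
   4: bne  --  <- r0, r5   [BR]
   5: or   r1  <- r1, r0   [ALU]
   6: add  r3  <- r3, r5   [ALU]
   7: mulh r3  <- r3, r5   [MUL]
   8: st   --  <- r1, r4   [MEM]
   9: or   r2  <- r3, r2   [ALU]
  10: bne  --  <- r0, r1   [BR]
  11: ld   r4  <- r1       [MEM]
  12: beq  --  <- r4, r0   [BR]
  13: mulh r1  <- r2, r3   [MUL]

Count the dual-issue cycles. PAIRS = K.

c0: i0/i1 xor.ALU st.MEM  2-wide
c1: i2 sll.ALU  RAW r2
c2: i3/i4 or.ALU bne.BR  2-wide
c3: i5/i6 or.ALU add.ALU  2-wide
c4: i7/i8 mulh.MUL st.MEM  2-wide
c5: i9/i10 or.ALU bne.BR  2-wide
c6: i11 ld.MEM  no-port MEM/BR
c7: i12/i13 beq.BR mulh.MUL  2-wide

PAIRS = 6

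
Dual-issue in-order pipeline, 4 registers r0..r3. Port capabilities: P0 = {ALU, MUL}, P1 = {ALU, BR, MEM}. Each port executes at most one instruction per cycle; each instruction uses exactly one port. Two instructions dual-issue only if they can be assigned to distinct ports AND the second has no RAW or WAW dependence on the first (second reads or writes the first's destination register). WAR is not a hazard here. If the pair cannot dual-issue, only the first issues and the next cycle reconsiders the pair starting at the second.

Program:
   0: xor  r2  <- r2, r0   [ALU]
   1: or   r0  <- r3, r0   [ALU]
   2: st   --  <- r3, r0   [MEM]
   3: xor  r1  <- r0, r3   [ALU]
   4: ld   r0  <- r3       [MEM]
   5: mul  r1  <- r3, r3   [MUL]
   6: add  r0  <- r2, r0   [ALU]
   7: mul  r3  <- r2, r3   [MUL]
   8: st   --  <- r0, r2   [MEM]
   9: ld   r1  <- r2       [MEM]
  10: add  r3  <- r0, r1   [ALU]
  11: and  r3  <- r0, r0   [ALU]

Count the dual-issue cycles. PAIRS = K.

PAIRS = 4

  cy0 -> i0,i1 (xor.ALU+or.ALU) pair
  cy1 -> i2,i3 (st.MEM+xor.ALU) pair
  cy2 -> i4,i5 (ld.MEM+mul.MUL) pair
  cy3 -> i6,i7 (add.ALU+mul.MUL) pair
  cy4 -> i8 (st.MEM) no-port MEM/MEM
  cy5 -> i9 (ld.MEM) RAW r1
  cy6 -> i10 (add.ALU) WAW r3
  cy7 -> i11 (and.ALU) tail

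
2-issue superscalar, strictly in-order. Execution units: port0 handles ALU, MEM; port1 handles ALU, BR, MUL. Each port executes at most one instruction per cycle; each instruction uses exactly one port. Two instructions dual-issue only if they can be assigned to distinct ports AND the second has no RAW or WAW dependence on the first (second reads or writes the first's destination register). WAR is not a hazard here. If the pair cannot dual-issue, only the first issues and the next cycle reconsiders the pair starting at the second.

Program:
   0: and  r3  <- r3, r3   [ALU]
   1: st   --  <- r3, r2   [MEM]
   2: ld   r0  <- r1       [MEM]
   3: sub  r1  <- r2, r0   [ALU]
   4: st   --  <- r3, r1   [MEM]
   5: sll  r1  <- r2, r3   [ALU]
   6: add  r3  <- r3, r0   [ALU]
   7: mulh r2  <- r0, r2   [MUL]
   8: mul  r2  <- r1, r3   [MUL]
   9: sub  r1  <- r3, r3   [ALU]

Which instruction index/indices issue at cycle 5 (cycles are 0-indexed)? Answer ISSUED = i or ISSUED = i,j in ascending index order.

#0 head=0: and.ALU i0 RAW r3
#1 head=1: st.MEM i1 no-port MEM/MEM
#2 head=2: ld.MEM i2 RAW r0
#3 head=3: sub.ALU i3 RAW r1
#4 head=4: st.MEM+sll.ALU i4/i5 pair
#5 head=6: add.ALU+mulh.MUL i6/i7 pair
#6 head=8: mul.MUL+sub.ALU i8/i9 pair

ISSUED = 6,7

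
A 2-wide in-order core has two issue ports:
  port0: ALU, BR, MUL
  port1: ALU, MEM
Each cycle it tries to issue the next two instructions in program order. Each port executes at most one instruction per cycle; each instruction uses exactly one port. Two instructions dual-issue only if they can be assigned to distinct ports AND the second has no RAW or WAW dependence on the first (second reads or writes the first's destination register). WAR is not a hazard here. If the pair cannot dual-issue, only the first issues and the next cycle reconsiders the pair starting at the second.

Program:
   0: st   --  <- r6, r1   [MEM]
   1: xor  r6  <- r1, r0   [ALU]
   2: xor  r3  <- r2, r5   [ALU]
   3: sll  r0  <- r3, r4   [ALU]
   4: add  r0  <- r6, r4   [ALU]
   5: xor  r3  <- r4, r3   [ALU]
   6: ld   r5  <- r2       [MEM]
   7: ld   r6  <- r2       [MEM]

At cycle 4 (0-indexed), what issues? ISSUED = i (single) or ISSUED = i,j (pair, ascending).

ISSUED = 6

[0] i0+i1  st.MEM/xor.ALU  -- pair
[1] i2  xor.ALU  -- RAW r3
[2] i3  sll.ALU  -- WAW r0
[3] i4+i5  add.ALU/xor.ALU  -- pair
[4] i6  ld.MEM  -- no-port MEM/MEM
[5] i7  ld.MEM  -- tail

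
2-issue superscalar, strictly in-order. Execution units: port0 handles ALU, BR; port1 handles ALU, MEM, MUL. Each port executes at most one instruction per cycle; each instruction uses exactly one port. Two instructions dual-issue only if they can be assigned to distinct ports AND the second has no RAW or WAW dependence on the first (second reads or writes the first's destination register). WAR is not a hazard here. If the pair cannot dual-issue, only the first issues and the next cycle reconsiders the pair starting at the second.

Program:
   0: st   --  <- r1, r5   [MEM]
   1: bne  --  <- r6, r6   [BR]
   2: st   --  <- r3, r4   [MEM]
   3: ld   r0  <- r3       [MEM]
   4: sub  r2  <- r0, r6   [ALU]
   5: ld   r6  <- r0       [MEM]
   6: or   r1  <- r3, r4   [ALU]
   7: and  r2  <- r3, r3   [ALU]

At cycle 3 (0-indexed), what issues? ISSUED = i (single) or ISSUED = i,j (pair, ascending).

  cy0 -> i0/i1 (st.MEM+bne.BR) pair
  cy1 -> i2 (st.MEM) no-port MEM/MEM
  cy2 -> i3 (ld.MEM) RAW r0
  cy3 -> i4/i5 (sub.ALU+ld.MEM) pair
  cy4 -> i6/i7 (or.ALU+and.ALU) pair

ISSUED = 4,5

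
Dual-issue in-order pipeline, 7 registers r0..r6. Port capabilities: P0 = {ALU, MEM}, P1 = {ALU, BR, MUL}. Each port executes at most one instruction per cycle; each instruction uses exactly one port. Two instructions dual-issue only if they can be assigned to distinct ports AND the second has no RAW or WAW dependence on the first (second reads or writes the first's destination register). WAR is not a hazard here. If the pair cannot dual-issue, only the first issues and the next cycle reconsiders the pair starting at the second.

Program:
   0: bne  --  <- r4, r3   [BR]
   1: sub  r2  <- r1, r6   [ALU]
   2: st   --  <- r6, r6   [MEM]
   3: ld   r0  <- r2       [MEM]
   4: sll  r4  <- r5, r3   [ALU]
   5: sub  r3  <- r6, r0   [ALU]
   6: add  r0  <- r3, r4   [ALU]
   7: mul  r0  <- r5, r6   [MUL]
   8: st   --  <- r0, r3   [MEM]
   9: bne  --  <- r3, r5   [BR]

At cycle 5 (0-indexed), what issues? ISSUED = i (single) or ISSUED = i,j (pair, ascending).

  cy0 -> i0,i1 (bne sub) dual
  cy1 -> i2 (st) no-port MEM/MEM
  cy2 -> i3,i4 (ld sll) dual
  cy3 -> i5 (sub) RAW r3
  cy4 -> i6 (add) WAW r0
  cy5 -> i7 (mul) RAW r0
  cy6 -> i8,i9 (st bne) dual

ISSUED = 7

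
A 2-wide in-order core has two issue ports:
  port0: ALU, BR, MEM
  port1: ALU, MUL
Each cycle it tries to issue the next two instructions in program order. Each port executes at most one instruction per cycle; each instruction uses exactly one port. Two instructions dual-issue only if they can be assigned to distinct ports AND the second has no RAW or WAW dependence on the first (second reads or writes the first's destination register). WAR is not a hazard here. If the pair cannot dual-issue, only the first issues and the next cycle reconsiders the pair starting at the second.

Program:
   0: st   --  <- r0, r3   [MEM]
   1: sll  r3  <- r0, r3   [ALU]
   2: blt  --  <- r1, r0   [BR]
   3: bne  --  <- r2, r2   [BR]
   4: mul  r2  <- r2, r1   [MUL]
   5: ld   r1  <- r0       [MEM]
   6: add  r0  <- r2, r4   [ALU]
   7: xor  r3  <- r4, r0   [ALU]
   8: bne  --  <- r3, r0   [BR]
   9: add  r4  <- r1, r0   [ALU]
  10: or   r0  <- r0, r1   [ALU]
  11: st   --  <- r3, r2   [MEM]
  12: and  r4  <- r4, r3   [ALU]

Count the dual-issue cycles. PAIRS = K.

[0] i0,i1  st.MEM+sll.ALU  -- 2-wide
[1] i2  blt.BR  -- no-port BR/BR
[2] i3,i4  bne.BR+mul.MUL  -- 2-wide
[3] i5,i6  ld.MEM+add.ALU  -- 2-wide
[4] i7  xor.ALU  -- RAW r3
[5] i8,i9  bne.BR+add.ALU  -- 2-wide
[6] i10,i11  or.ALU+st.MEM  -- 2-wide
[7] i12  and.ALU  -- tail

PAIRS = 5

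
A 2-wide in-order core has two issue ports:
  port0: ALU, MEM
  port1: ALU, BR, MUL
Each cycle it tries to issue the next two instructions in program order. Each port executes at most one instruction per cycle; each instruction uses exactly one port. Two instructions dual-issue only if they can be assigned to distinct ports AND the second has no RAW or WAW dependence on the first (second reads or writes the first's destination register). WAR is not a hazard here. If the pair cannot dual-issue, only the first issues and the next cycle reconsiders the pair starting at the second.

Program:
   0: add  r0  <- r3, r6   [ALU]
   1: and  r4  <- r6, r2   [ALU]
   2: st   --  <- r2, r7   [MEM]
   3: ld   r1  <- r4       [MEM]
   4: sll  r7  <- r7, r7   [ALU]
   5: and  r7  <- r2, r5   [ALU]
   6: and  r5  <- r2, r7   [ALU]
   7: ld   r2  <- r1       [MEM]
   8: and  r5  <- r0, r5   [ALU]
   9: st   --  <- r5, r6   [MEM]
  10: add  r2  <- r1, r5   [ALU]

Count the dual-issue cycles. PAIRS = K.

PAIRS = 4

c0: i0,i1 add;and  dual
c1: i2 st  no-port MEM/MEM
c2: i3,i4 ld;sll  dual
c3: i5 and  RAW r7
c4: i6,i7 and;ld  dual
c5: i8 and  RAW r5
c6: i9,i10 st;add  dual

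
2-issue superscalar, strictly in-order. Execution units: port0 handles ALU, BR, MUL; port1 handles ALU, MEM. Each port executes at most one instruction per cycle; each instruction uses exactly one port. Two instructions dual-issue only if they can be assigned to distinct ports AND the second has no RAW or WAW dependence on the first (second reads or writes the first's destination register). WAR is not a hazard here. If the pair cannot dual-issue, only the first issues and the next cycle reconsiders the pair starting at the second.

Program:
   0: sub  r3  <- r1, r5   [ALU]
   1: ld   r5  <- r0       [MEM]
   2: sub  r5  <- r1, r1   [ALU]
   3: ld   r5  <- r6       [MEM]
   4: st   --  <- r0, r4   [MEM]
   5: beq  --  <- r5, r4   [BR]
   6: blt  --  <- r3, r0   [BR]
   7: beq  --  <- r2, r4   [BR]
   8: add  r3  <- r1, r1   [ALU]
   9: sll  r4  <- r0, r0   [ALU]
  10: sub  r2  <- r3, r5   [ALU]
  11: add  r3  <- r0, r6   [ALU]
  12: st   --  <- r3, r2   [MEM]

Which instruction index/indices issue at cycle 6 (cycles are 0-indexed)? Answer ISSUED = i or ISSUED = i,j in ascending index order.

ISSUED = 9,10

0. sub ld @i0,i1  | dual
1. sub @i2  | WAW r5
2. ld @i3  | no-port MEM/MEM
3. st beq @i4,i5  | dual
4. blt @i6  | no-port BR/BR
5. beq add @i7,i8  | dual
6. sll sub @i9,i10  | dual
7. add @i11  | RAW r3
8. st @i12  | tail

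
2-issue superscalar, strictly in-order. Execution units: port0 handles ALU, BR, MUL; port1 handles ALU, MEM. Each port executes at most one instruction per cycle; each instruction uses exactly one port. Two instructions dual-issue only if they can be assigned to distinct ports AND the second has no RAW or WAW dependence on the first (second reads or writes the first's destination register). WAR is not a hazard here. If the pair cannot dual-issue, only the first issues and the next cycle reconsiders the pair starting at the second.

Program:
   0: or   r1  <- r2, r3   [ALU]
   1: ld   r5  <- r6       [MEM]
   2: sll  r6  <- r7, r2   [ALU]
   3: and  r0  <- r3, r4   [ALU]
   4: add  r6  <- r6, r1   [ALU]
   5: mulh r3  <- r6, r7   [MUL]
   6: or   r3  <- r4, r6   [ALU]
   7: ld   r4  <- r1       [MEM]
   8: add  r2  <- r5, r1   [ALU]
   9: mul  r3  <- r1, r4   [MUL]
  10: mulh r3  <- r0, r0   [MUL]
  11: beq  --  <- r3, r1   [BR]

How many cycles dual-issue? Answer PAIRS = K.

PAIRS = 4

  cy0 -> i0&i1 (or.ALU+ld.MEM) 2-wide
  cy1 -> i2&i3 (sll.ALU+and.ALU) 2-wide
  cy2 -> i4 (add.ALU) RAW r6
  cy3 -> i5 (mulh.MUL) WAW r3
  cy4 -> i6&i7 (or.ALU+ld.MEM) 2-wide
  cy5 -> i8&i9 (add.ALU+mul.MUL) 2-wide
  cy6 -> i10 (mulh.MUL) no-port MUL/BR
  cy7 -> i11 (beq.BR) tail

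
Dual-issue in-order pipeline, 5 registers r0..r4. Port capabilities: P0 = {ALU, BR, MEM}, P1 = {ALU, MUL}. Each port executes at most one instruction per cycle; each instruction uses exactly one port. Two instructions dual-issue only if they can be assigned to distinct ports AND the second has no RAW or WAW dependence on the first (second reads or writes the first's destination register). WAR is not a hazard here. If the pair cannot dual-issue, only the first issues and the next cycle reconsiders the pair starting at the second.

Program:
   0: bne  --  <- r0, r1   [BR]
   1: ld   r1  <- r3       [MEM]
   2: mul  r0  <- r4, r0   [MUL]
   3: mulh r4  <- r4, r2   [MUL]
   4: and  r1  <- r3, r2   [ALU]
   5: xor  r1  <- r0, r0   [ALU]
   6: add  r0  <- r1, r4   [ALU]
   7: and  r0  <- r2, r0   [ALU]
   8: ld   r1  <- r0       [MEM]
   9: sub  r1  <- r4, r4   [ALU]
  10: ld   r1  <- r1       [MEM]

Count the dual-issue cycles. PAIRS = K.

PAIRS = 2

[0] i0  bne.BR  -- no-port BR/MEM
[1] i1&i2  ld.MEM+mul.MUL  -- pair
[2] i3&i4  mulh.MUL+and.ALU  -- pair
[3] i5  xor.ALU  -- RAW r1
[4] i6  add.ALU  -- RAW+WAW r0
[5] i7  and.ALU  -- RAW r0
[6] i8  ld.MEM  -- WAW r1
[7] i9  sub.ALU  -- RAW+WAW r1
[8] i10  ld.MEM  -- tail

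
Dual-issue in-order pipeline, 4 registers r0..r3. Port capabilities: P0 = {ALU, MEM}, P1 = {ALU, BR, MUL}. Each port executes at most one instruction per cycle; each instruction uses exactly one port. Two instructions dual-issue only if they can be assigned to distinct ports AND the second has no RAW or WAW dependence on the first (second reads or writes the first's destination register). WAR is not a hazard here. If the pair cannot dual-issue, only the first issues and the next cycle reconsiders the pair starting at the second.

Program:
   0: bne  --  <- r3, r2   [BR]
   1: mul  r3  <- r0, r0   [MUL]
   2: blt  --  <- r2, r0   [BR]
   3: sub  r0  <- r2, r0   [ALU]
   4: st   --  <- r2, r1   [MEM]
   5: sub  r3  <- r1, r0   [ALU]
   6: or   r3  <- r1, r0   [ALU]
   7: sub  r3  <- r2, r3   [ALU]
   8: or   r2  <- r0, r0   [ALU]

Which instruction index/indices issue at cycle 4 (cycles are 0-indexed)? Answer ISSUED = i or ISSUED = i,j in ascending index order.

[0] i0  bne  -- no-port BR/MUL
[1] i1  mul  -- no-port MUL/BR
[2] i2,i3  blt sub  -- pair
[3] i4,i5  st sub  -- pair
[4] i6  or  -- RAW+WAW r3
[5] i7,i8  sub or  -- pair

ISSUED = 6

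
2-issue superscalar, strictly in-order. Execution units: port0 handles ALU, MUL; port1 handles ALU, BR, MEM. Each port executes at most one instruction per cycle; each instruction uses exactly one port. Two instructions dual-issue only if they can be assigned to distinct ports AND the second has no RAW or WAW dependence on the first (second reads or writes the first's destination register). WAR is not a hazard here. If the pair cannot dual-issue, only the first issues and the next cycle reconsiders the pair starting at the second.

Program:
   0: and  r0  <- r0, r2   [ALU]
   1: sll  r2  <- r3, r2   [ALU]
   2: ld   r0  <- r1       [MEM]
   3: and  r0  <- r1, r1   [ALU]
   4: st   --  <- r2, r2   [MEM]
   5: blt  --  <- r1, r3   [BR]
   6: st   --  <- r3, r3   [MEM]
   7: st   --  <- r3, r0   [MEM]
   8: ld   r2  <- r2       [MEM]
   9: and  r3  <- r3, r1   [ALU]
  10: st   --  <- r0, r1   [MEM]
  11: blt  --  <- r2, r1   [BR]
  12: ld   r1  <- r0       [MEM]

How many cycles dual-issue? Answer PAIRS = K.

PAIRS = 3

#0 head=0: and.ALU/sll.ALU i0/i1 dual
#1 head=2: ld.MEM i2 WAW r0
#2 head=3: and.ALU/st.MEM i3/i4 dual
#3 head=5: blt.BR i5 no-port BR/MEM
#4 head=6: st.MEM i6 no-port MEM/MEM
#5 head=7: st.MEM i7 no-port MEM/MEM
#6 head=8: ld.MEM/and.ALU i8/i9 dual
#7 head=10: st.MEM i10 no-port MEM/BR
#8 head=11: blt.BR i11 no-port BR/MEM
#9 head=12: ld.MEM i12 tail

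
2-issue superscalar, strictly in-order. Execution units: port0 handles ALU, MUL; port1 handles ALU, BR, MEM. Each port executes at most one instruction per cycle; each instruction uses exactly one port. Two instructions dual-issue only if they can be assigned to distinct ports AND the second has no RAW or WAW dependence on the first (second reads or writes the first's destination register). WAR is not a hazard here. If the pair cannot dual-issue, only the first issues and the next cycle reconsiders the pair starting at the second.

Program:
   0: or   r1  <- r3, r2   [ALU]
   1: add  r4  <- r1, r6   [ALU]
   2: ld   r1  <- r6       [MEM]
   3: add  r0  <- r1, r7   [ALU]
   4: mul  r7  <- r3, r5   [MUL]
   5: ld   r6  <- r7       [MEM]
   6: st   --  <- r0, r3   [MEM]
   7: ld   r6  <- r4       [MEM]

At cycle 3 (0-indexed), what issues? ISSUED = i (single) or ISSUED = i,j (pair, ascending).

  cy0 -> i0 (or.ALU) RAW r1
  cy1 -> i1/i2 (add.ALU/ld.MEM) dual
  cy2 -> i3/i4 (add.ALU/mul.MUL) dual
  cy3 -> i5 (ld.MEM) no-port MEM/MEM
  cy4 -> i6 (st.MEM) no-port MEM/MEM
  cy5 -> i7 (ld.MEM) tail

ISSUED = 5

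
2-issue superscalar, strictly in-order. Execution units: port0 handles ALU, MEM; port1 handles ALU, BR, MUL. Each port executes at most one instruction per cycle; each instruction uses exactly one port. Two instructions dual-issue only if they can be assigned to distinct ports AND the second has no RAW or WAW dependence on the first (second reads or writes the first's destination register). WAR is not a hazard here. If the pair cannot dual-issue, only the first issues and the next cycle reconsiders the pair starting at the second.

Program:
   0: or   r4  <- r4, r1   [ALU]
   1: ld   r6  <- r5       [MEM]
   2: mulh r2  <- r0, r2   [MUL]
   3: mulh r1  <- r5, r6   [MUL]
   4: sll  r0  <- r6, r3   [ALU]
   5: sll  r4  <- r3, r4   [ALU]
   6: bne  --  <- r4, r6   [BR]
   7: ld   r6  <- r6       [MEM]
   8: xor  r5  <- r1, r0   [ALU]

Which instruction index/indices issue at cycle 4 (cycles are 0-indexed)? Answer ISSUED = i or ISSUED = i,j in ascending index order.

c0: i0,i1 or ld  dual
c1: i2 mulh  no-port MUL/MUL
c2: i3,i4 mulh sll  dual
c3: i5 sll  RAW r4
c4: i6,i7 bne ld  dual
c5: i8 xor  tail

ISSUED = 6,7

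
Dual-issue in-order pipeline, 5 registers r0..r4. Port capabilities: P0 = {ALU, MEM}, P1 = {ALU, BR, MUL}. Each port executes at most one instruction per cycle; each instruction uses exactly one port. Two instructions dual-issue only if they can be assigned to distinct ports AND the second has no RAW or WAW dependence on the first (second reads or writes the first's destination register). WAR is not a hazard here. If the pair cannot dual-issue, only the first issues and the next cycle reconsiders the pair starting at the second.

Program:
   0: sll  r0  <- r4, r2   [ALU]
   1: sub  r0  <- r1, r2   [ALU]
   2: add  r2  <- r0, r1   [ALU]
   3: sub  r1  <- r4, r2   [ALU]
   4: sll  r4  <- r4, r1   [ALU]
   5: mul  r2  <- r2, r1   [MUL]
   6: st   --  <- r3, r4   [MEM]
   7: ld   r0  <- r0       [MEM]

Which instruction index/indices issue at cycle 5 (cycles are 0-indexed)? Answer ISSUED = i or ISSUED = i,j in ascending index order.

c0: i0 sll  WAW r0
c1: i1 sub  RAW r0
c2: i2 add  RAW r2
c3: i3 sub  RAW r1
c4: i4&i5 sll mul  pair
c5: i6 st  no-port MEM/MEM
c6: i7 ld  tail

ISSUED = 6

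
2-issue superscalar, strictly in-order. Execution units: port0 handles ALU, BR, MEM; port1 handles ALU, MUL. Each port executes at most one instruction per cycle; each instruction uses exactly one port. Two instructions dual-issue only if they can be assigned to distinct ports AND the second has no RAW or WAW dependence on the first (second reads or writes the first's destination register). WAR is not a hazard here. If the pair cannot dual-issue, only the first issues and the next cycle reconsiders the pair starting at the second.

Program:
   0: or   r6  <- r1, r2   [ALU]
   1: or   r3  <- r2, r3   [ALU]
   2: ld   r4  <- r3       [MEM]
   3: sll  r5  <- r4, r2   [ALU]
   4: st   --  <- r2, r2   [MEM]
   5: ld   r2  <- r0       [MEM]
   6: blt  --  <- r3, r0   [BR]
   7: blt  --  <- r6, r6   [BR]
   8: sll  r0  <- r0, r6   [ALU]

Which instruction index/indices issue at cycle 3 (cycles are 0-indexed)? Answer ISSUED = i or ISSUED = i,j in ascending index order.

ISSUED = 5

  cy0 -> i0/i1 (or;or) 2-wide
  cy1 -> i2 (ld) RAW r4
  cy2 -> i3/i4 (sll;st) 2-wide
  cy3 -> i5 (ld) no-port MEM/BR
  cy4 -> i6 (blt) no-port BR/BR
  cy5 -> i7/i8 (blt;sll) 2-wide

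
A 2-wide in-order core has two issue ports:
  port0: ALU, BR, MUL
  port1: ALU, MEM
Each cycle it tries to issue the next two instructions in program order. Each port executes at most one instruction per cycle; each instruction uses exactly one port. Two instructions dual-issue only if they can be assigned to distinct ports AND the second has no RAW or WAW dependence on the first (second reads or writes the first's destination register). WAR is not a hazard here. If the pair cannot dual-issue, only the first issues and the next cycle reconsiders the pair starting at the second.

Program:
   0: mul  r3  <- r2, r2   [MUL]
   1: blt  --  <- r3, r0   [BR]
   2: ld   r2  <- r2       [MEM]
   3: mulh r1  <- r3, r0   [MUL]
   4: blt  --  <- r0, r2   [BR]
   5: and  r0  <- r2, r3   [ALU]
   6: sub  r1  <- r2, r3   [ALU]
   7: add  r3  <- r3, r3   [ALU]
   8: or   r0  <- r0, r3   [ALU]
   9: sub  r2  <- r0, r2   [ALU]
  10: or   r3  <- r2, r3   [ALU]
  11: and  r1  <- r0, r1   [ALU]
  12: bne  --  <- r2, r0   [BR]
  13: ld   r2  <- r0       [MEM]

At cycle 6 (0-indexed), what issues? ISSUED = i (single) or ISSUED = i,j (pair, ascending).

t=0 i0:mul.MUL ; no-port MUL/BR
t=1 i1&i2:blt.BR+ld.MEM ; 2-wide
t=2 i3:mulh.MUL ; no-port MUL/BR
t=3 i4&i5:blt.BR+and.ALU ; 2-wide
t=4 i6&i7:sub.ALU+add.ALU ; 2-wide
t=5 i8:or.ALU ; RAW r0
t=6 i9:sub.ALU ; RAW r2
t=7 i10&i11:or.ALU+and.ALU ; 2-wide
t=8 i12&i13:bne.BR+ld.MEM ; 2-wide

ISSUED = 9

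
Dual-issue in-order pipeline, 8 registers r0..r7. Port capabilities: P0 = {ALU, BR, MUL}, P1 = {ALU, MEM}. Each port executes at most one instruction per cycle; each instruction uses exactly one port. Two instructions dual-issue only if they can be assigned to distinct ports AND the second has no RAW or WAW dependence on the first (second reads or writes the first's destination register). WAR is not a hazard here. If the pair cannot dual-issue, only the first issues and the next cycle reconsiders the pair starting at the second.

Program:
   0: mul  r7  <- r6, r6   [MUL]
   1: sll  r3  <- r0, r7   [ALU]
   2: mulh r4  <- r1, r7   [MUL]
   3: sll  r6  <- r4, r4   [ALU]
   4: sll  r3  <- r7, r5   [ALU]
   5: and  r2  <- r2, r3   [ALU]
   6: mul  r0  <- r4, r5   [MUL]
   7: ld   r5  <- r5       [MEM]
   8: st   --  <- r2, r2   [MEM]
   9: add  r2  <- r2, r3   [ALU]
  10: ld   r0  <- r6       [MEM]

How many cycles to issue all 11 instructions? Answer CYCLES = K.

CYCLES = 7

t=0 i0:mul ; RAW r7
t=1 i1/i2:sll/mulh ; pair
t=2 i3/i4:sll/sll ; pair
t=3 i5/i6:and/mul ; pair
t=4 i7:ld ; no-port MEM/MEM
t=5 i8/i9:st/add ; pair
t=6 i10:ld ; tail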